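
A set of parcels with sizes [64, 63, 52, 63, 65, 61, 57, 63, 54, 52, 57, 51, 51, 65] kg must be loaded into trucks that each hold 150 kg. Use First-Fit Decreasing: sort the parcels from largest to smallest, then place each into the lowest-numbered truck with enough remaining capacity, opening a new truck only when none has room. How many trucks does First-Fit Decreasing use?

7

Sorted descending: 65, 65, 64, 63, 63, 63, 61, 57, 57, 54, 52, 52, 51, 51.
65 kg → truck 1 (remaining 85 kg)
65 kg → truck 1 (remaining 20 kg)
64 kg → truck 2 (remaining 86 kg)
63 kg → truck 2 (remaining 23 kg)
63 kg → truck 3 (remaining 87 kg)
63 kg → truck 3 (remaining 24 kg)
61 kg → truck 4 (remaining 89 kg)
57 kg → truck 4 (remaining 32 kg)
57 kg → truck 5 (remaining 93 kg)
54 kg → truck 5 (remaining 39 kg)
52 kg → truck 6 (remaining 98 kg)
52 kg → truck 6 (remaining 46 kg)
51 kg → truck 7 (remaining 99 kg)
51 kg → truck 7 (remaining 48 kg)
Final trucks: [65,65] [64,63] [63,63] [61,57] [57,54] [52,52] [51,51].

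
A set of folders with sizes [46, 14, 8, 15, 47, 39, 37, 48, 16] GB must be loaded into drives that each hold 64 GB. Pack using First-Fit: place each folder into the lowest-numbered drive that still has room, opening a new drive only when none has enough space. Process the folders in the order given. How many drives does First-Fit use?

Put 46 GB in drive 1; 18 GB remain.
Put 14 GB in drive 1; 4 GB remain.
Put 8 GB in drive 2; 56 GB remain.
Put 15 GB in drive 2; 41 GB remain.
Put 47 GB in drive 3; 17 GB remain.
Put 39 GB in drive 2; 2 GB remain.
Put 37 GB in drive 4; 27 GB remain.
Put 48 GB in drive 5; 16 GB remain.
Put 16 GB in drive 3; 1 GB remain.

5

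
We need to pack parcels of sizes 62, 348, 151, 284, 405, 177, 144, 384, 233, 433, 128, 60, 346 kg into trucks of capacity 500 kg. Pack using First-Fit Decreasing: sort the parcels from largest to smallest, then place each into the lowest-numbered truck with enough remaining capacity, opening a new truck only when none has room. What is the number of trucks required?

Sorted descending: 433, 405, 384, 348, 346, 284, 233, 177, 151, 144, 128, 62, 60.
Put 433 kg in truck 1; 67 kg remain.
Put 405 kg in truck 2; 95 kg remain.
Put 384 kg in truck 3; 116 kg remain.
Put 348 kg in truck 4; 152 kg remain.
Put 346 kg in truck 5; 154 kg remain.
Put 284 kg in truck 6; 216 kg remain.
Put 233 kg in truck 7; 267 kg remain.
Put 177 kg in truck 6; 39 kg remain.
Put 151 kg in truck 4; 1 kg remain.
Put 144 kg in truck 5; 10 kg remain.
Put 128 kg in truck 7; 139 kg remain.
Put 62 kg in truck 1; 5 kg remain.
Put 60 kg in truck 2; 35 kg remain.

7 trucks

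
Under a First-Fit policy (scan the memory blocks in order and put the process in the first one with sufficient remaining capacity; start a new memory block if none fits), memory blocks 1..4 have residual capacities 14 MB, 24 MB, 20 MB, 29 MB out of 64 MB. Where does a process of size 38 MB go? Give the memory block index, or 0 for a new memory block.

0

No memory block has ≥ 38 MB free, so a new memory block is opened.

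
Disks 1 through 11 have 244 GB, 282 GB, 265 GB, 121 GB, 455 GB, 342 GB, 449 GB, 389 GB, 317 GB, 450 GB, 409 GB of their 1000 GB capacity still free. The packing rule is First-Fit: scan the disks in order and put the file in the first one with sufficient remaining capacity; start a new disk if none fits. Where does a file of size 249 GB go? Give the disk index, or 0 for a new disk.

2

Disks with room: disk 2 (282 GB), disk 3 (265 GB), disk 5 (455 GB), disk 6 (342 GB), disk 7 (449 GB), disk 8 (389 GB), disk 9 (317 GB), disk 10 (450 GB), disk 11 (409 GB).
The first with room is disk 2.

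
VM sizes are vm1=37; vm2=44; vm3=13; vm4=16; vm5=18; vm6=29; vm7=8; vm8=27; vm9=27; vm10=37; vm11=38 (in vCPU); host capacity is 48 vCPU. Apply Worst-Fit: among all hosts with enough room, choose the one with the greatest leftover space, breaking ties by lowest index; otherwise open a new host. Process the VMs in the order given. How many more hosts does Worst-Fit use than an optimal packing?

Worst-Fit: [37] [44] [13,16,18] [29,8] [27] [27] [37] [38] → 8 hosts.
Total size 294 vCPU; any packing needs at least ⌈294/48⌉ = 7 hosts.
An optimal packing achieves that bound: [44] [38,8] [37] [37] [29,18] [27,16] [27,13] → 7 hosts.
Excess: 8 − 7 = 1.

1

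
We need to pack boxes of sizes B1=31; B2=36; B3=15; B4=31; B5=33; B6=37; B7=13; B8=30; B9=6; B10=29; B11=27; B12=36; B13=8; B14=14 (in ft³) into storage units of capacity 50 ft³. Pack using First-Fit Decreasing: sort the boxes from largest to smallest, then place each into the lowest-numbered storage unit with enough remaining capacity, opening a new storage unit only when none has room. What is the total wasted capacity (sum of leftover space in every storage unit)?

Sorted descending: 37, 36, 36, 33, 31, 31, 30, 29, 27, 15, 14, 13, 8, 6.
storage unit 1: place 37 ft³, 13 ft³ left
storage unit 2: place 36 ft³, 14 ft³ left
storage unit 3: place 36 ft³, 14 ft³ left
storage unit 4: place 33 ft³, 17 ft³ left
storage unit 5: place 31 ft³, 19 ft³ left
storage unit 6: place 31 ft³, 19 ft³ left
storage unit 7: place 30 ft³, 20 ft³ left
storage unit 8: place 29 ft³, 21 ft³ left
storage unit 9: place 27 ft³, 23 ft³ left
storage unit 4: place 15 ft³, 2 ft³ left
storage unit 2: place 14 ft³, 0 ft³ left
storage unit 1: place 13 ft³, 0 ft³ left
storage unit 3: place 8 ft³, 6 ft³ left
storage unit 3: place 6 ft³, 0 ft³ left
9 storage units × 50 ft³ = 450 ft³; used 346 ft³; unused 104 ft³.

104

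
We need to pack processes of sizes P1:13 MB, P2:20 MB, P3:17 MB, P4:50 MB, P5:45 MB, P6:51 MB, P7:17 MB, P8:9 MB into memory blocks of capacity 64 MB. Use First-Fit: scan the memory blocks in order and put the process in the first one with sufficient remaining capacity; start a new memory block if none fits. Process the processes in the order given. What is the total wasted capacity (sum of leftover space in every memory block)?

memory block 1: place P1 (13 MB), 51 MB left
memory block 1: place P2 (20 MB), 31 MB left
memory block 1: place P3 (17 MB), 14 MB left
memory block 2: place P4 (50 MB), 14 MB left
memory block 3: place P5 (45 MB), 19 MB left
memory block 4: place P6 (51 MB), 13 MB left
memory block 3: place P7 (17 MB), 2 MB left
memory block 1: place P8 (9 MB), 5 MB left
4 memory blocks × 64 MB = 256 MB; used 222 MB; unused 34 MB.

34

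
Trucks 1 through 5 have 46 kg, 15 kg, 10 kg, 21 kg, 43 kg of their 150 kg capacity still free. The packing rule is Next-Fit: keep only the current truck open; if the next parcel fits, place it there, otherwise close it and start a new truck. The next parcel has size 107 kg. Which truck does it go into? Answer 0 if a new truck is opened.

0

Next-Fit only looks at truck 5, which has 43 kg free.
107 kg does not fit, so a new truck is opened.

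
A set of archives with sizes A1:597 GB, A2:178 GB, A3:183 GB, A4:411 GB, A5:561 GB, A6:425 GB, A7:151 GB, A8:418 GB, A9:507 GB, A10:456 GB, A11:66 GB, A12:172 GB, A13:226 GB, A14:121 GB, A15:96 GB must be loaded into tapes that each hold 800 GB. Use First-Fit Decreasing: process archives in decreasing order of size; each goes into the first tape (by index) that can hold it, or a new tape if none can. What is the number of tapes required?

Sorted descending: 597, 561, 507, 456, 425, 418, 411, 226, 183, 178, 172, 151, 121, 96, 66.
tape 1: place 597 GB, 203 GB left
tape 2: place 561 GB, 239 GB left
tape 3: place 507 GB, 293 GB left
tape 4: place 456 GB, 344 GB left
tape 5: place 425 GB, 375 GB left
tape 6: place 418 GB, 382 GB left
tape 7: place 411 GB, 389 GB left
tape 2: place 226 GB, 13 GB left
tape 1: place 183 GB, 20 GB left
tape 3: place 178 GB, 115 GB left
tape 4: place 172 GB, 172 GB left
tape 4: place 151 GB, 21 GB left
tape 5: place 121 GB, 254 GB left
tape 3: place 96 GB, 19 GB left
tape 5: place 66 GB, 188 GB left

7 tapes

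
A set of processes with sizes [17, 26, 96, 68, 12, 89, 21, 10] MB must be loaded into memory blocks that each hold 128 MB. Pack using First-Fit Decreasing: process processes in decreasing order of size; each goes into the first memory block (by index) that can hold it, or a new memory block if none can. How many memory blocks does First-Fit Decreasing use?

Sorted descending: 96, 89, 68, 26, 21, 17, 12, 10.
memory block 1: place 96 MB, 32 MB left
memory block 2: place 89 MB, 39 MB left
memory block 3: place 68 MB, 60 MB left
memory block 1: place 26 MB, 6 MB left
memory block 2: place 21 MB, 18 MB left
memory block 2: place 17 MB, 1 MB left
memory block 3: place 12 MB, 48 MB left
memory block 3: place 10 MB, 38 MB left
Final memory blocks: [96,26] [89,21,17] [68,12,10].

3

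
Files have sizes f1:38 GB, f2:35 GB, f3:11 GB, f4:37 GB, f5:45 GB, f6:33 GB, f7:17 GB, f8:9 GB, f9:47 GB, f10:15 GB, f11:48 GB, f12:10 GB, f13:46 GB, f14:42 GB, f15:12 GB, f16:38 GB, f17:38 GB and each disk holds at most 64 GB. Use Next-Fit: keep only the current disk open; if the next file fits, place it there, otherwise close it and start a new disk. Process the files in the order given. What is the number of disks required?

11 disks

Put f1 (38 GB) in disk 1; 26 GB remain.
Put f2 (35 GB) in disk 2; 29 GB remain.
Put f3 (11 GB) in disk 2; 18 GB remain.
Put f4 (37 GB) in disk 3; 27 GB remain.
Put f5 (45 GB) in disk 4; 19 GB remain.
Put f6 (33 GB) in disk 5; 31 GB remain.
Put f7 (17 GB) in disk 5; 14 GB remain.
Put f8 (9 GB) in disk 5; 5 GB remain.
Put f9 (47 GB) in disk 6; 17 GB remain.
Put f10 (15 GB) in disk 6; 2 GB remain.
Put f11 (48 GB) in disk 7; 16 GB remain.
Put f12 (10 GB) in disk 7; 6 GB remain.
Put f13 (46 GB) in disk 8; 18 GB remain.
Put f14 (42 GB) in disk 9; 22 GB remain.
Put f15 (12 GB) in disk 9; 10 GB remain.
Put f16 (38 GB) in disk 10; 26 GB remain.
Put f17 (38 GB) in disk 11; 26 GB remain.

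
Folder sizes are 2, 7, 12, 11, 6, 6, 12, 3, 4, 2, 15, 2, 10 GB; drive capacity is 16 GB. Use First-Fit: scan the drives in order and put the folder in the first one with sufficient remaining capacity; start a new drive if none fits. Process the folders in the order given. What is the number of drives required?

7

drive 1: place 2 GB, 14 GB left
drive 1: place 7 GB, 7 GB left
drive 2: place 12 GB, 4 GB left
drive 3: place 11 GB, 5 GB left
drive 1: place 6 GB, 1 GB left
drive 4: place 6 GB, 10 GB left
drive 5: place 12 GB, 4 GB left
drive 2: place 3 GB, 1 GB left
drive 3: place 4 GB, 1 GB left
drive 4: place 2 GB, 8 GB left
drive 6: place 15 GB, 1 GB left
drive 4: place 2 GB, 6 GB left
drive 7: place 10 GB, 6 GB left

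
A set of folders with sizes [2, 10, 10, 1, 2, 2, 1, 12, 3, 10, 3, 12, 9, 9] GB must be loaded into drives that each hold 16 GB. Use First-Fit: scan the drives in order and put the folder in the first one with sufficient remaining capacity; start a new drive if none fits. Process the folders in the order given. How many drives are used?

Put 2 GB in drive 1; 14 GB remain.
Put 10 GB in drive 1; 4 GB remain.
Put 10 GB in drive 2; 6 GB remain.
Put 1 GB in drive 1; 3 GB remain.
Put 2 GB in drive 1; 1 GB remain.
Put 2 GB in drive 2; 4 GB remain.
Put 1 GB in drive 1; 0 GB remain.
Put 12 GB in drive 3; 4 GB remain.
Put 3 GB in drive 2; 1 GB remain.
Put 10 GB in drive 4; 6 GB remain.
Put 3 GB in drive 3; 1 GB remain.
Put 12 GB in drive 5; 4 GB remain.
Put 9 GB in drive 6; 7 GB remain.
Put 9 GB in drive 7; 7 GB remain.

7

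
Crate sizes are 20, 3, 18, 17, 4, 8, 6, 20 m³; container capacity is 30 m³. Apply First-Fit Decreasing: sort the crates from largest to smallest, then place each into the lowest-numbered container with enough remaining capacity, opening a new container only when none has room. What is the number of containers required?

4

Sorted descending: 20, 20, 18, 17, 8, 6, 4, 3.
Put 20 m³ in container 1; 10 m³ remain.
Put 20 m³ in container 2; 10 m³ remain.
Put 18 m³ in container 3; 12 m³ remain.
Put 17 m³ in container 4; 13 m³ remain.
Put 8 m³ in container 1; 2 m³ remain.
Put 6 m³ in container 2; 4 m³ remain.
Put 4 m³ in container 2; 0 m³ remain.
Put 3 m³ in container 3; 9 m³ remain.
Final containers: [20,8] [20,6,4] [18,3] [17].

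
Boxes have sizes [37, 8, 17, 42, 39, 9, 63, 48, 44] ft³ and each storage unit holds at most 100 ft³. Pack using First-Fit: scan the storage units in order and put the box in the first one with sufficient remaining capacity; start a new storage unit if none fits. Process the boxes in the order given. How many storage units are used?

37 ft³ → storage unit 1 (remaining 63 ft³)
8 ft³ → storage unit 1 (remaining 55 ft³)
17 ft³ → storage unit 1 (remaining 38 ft³)
42 ft³ → storage unit 2 (remaining 58 ft³)
39 ft³ → storage unit 2 (remaining 19 ft³)
9 ft³ → storage unit 1 (remaining 29 ft³)
63 ft³ → storage unit 3 (remaining 37 ft³)
48 ft³ → storage unit 4 (remaining 52 ft³)
44 ft³ → storage unit 4 (remaining 8 ft³)
Final storage units: [37,8,17,9] [42,39] [63] [48,44].

4 storage units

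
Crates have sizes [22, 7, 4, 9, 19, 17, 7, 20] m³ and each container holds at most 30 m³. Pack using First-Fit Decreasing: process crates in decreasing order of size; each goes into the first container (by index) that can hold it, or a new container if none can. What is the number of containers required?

Sorted descending: 22, 20, 19, 17, 9, 7, 7, 4.
Put 22 m³ in container 1; 8 m³ remain.
Put 20 m³ in container 2; 10 m³ remain.
Put 19 m³ in container 3; 11 m³ remain.
Put 17 m³ in container 4; 13 m³ remain.
Put 9 m³ in container 2; 1 m³ remain.
Put 7 m³ in container 1; 1 m³ remain.
Put 7 m³ in container 3; 4 m³ remain.
Put 4 m³ in container 3; 0 m³ remain.
Final containers: [22,7] [20,9] [19,7,4] [17].

4 containers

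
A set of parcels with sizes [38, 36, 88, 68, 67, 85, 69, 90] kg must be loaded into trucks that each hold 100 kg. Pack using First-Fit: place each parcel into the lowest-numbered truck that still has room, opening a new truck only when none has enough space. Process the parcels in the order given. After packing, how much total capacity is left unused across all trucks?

159

38 kg → truck 1 (remaining 62 kg)
36 kg → truck 1 (remaining 26 kg)
88 kg → truck 2 (remaining 12 kg)
68 kg → truck 3 (remaining 32 kg)
67 kg → truck 4 (remaining 33 kg)
85 kg → truck 5 (remaining 15 kg)
69 kg → truck 6 (remaining 31 kg)
90 kg → truck 7 (remaining 10 kg)
7 trucks × 100 kg = 700 kg; used 541 kg; unused 159 kg.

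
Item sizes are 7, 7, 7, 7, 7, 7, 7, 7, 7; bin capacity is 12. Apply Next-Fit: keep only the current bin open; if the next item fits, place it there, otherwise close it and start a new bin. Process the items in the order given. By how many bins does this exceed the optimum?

Next-Fit: [7] [7] [7] [7] [7] [7] [7] [7] [7] → 9 bins.
9 items exceed 6 (half the capacity), and no two of those can share a bin, so at least 9 bins are needed.
So 9 is already optimal.

0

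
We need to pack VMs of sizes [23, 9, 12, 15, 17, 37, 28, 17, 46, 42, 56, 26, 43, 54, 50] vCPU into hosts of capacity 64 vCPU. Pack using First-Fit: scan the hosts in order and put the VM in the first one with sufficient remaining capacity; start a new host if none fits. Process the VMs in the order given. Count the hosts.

Put 23 vCPU in host 1; 41 vCPU remain.
Put 9 vCPU in host 1; 32 vCPU remain.
Put 12 vCPU in host 1; 20 vCPU remain.
Put 15 vCPU in host 1; 5 vCPU remain.
Put 17 vCPU in host 2; 47 vCPU remain.
Put 37 vCPU in host 2; 10 vCPU remain.
Put 28 vCPU in host 3; 36 vCPU remain.
Put 17 vCPU in host 3; 19 vCPU remain.
Put 46 vCPU in host 4; 18 vCPU remain.
Put 42 vCPU in host 5; 22 vCPU remain.
Put 56 vCPU in host 6; 8 vCPU remain.
Put 26 vCPU in host 7; 38 vCPU remain.
Put 43 vCPU in host 8; 21 vCPU remain.
Put 54 vCPU in host 9; 10 vCPU remain.
Put 50 vCPU in host 10; 14 vCPU remain.

10 hosts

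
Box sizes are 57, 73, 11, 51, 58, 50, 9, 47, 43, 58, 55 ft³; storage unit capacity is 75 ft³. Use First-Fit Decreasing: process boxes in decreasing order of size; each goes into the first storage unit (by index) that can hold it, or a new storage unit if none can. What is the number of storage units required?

Sorted descending: 73, 58, 58, 57, 55, 51, 50, 47, 43, 11, 9.
storage unit 1: place 73 ft³, 2 ft³ left
storage unit 2: place 58 ft³, 17 ft³ left
storage unit 3: place 58 ft³, 17 ft³ left
storage unit 4: place 57 ft³, 18 ft³ left
storage unit 5: place 55 ft³, 20 ft³ left
storage unit 6: place 51 ft³, 24 ft³ left
storage unit 7: place 50 ft³, 25 ft³ left
storage unit 8: place 47 ft³, 28 ft³ left
storage unit 9: place 43 ft³, 32 ft³ left
storage unit 2: place 11 ft³, 6 ft³ left
storage unit 3: place 9 ft³, 8 ft³ left
Final storage units: [73] [58,11] [58,9] [57] [55] [51] [50] [47] [43].

9 storage units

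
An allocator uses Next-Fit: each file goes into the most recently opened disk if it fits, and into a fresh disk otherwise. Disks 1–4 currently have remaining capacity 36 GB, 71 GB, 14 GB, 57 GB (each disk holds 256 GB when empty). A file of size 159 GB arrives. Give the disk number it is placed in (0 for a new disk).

Next-Fit only looks at disk 4, which has 57 GB free.
159 GB does not fit, so a new disk is opened.

0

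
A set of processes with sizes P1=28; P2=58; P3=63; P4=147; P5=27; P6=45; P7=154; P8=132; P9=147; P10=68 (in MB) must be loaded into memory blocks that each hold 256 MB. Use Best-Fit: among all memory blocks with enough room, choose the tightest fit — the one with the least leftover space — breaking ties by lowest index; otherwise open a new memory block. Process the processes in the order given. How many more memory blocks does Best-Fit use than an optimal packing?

1

Best-Fit: [28,58,63,27,45] [147] [154,68] [132] [147] → 5 memory blocks.
Total size 869 MB; any packing needs at least ⌈869/256⌉ = 4 memory blocks.
An optimal packing achieves that bound: [154,68,28] [147,63,45] [147,58,27] [132] → 4 memory blocks.
Excess: 5 − 4 = 1.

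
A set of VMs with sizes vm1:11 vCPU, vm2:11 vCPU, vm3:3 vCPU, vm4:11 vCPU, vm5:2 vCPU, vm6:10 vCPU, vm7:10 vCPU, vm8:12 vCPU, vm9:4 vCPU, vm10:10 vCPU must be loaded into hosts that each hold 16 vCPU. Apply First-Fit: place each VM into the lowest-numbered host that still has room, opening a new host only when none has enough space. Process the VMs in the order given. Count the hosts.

7 hosts

host 1: place vm1 (11 vCPU), 5 vCPU left
host 2: place vm2 (11 vCPU), 5 vCPU left
host 1: place vm3 (3 vCPU), 2 vCPU left
host 3: place vm4 (11 vCPU), 5 vCPU left
host 1: place vm5 (2 vCPU), 0 vCPU left
host 4: place vm6 (10 vCPU), 6 vCPU left
host 5: place vm7 (10 vCPU), 6 vCPU left
host 6: place vm8 (12 vCPU), 4 vCPU left
host 2: place vm9 (4 vCPU), 1 vCPU left
host 7: place vm10 (10 vCPU), 6 vCPU left
Final hosts: [11,3,2] [11,4] [11] [10] [10] [12] [10].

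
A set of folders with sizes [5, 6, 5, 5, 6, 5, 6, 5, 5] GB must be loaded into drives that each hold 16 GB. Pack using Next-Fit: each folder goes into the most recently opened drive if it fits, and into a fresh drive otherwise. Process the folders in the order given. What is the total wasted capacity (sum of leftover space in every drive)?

0

5 GB → drive 1 (remaining 11 GB)
6 GB → drive 1 (remaining 5 GB)
5 GB → drive 1 (remaining 0 GB)
5 GB → drive 2 (remaining 11 GB)
6 GB → drive 2 (remaining 5 GB)
5 GB → drive 2 (remaining 0 GB)
6 GB → drive 3 (remaining 10 GB)
5 GB → drive 3 (remaining 5 GB)
5 GB → drive 3 (remaining 0 GB)
3 drives × 16 GB = 48 GB; used 48 GB; unused 0 GB.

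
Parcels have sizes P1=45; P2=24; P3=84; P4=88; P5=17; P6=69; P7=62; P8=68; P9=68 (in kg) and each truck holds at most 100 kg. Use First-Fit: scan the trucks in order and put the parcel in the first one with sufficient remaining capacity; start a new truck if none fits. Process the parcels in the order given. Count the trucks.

7 trucks

truck 1: place P1 (45 kg), 55 kg left
truck 1: place P2 (24 kg), 31 kg left
truck 2: place P3 (84 kg), 16 kg left
truck 3: place P4 (88 kg), 12 kg left
truck 1: place P5 (17 kg), 14 kg left
truck 4: place P6 (69 kg), 31 kg left
truck 5: place P7 (62 kg), 38 kg left
truck 6: place P8 (68 kg), 32 kg left
truck 7: place P9 (68 kg), 32 kg left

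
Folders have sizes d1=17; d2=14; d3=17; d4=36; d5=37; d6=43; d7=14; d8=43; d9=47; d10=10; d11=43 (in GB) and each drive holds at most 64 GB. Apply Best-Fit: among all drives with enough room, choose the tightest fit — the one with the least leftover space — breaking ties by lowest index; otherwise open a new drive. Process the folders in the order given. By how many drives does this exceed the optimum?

Best-Fit: [17,14,17,14] [36] [37] [43] [43] [47,10] [43] → 7 drives.
Total size 321 GB; any packing needs at least ⌈321/64⌉ = 6 drives.
An optimal packing achieves that bound: [47,17] [43,17] [43,14] [43,14] [37,10] [36] → 6 drives.
Excess: 7 − 6 = 1.

1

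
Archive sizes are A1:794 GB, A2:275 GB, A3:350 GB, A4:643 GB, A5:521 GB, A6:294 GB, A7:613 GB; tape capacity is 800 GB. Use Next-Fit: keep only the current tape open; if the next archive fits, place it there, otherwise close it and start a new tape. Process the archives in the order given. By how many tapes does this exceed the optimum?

1

Next-Fit: [794] [275,350] [643] [521] [294] [613] → 6 tapes.
Total size 3490 GB; any packing needs at least ⌈3490/800⌉ = 5 tapes.
An optimal packing achieves that bound: [794] [643] [613] [521,275] [350,294] → 5 tapes.
Excess: 6 − 5 = 1.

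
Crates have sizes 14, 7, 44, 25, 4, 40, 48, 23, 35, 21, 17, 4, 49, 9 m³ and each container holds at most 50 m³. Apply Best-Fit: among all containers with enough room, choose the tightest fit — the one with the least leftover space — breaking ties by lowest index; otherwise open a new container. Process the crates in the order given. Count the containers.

8

Put 14 m³ in container 1; 36 m³ remain.
Put 7 m³ in container 1; 29 m³ remain.
Put 44 m³ in container 2; 6 m³ remain.
Put 25 m³ in container 1; 4 m³ remain.
Put 4 m³ in container 1; 0 m³ remain.
Put 40 m³ in container 3; 10 m³ remain.
Put 48 m³ in container 4; 2 m³ remain.
Put 23 m³ in container 5; 27 m³ remain.
Put 35 m³ in container 6; 15 m³ remain.
Put 21 m³ in container 5; 6 m³ remain.
Put 17 m³ in container 7; 33 m³ remain.
Put 4 m³ in container 2; 2 m³ remain.
Put 49 m³ in container 8; 1 m³ remain.
Put 9 m³ in container 3; 1 m³ remain.
Final containers: [14,7,25,4] [44,4] [40,9] [48] [23,21] [35] [17] [49].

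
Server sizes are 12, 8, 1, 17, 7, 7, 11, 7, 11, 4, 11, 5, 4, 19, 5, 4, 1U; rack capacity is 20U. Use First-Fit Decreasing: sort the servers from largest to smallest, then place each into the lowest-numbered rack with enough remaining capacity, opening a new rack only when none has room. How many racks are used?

8 racks

Sorted descending: 19, 17, 12, 11, 11, 11, 8, 7, 7, 7, 5, 5, 4, 4, 4, 1, 1.
rack 1: place 19U, 1U left
rack 2: place 17U, 3U left
rack 3: place 12U, 8U left
rack 4: place 11U, 9U left
rack 5: place 11U, 9U left
rack 6: place 11U, 9U left
rack 3: place 8U, 0U left
rack 4: place 7U, 2U left
rack 5: place 7U, 2U left
rack 6: place 7U, 2U left
rack 7: place 5U, 15U left
rack 7: place 5U, 10U left
rack 7: place 4U, 6U left
rack 7: place 4U, 2U left
rack 8: place 4U, 16U left
rack 1: place 1U, 0U left
rack 2: place 1U, 2U left
Final racks: [19,1] [17,1] [12,8] [11,7] [11,7] [11,7] [5,5,4,4] [4].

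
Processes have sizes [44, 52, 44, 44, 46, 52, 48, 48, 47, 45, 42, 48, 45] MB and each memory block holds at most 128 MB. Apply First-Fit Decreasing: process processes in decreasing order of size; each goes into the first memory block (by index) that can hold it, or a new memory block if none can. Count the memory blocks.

Sorted descending: 52, 52, 48, 48, 48, 47, 46, 45, 45, 44, 44, 44, 42.
memory block 1: place 52 MB, 76 MB left
memory block 1: place 52 MB, 24 MB left
memory block 2: place 48 MB, 80 MB left
memory block 2: place 48 MB, 32 MB left
memory block 3: place 48 MB, 80 MB left
memory block 3: place 47 MB, 33 MB left
memory block 4: place 46 MB, 82 MB left
memory block 4: place 45 MB, 37 MB left
memory block 5: place 45 MB, 83 MB left
memory block 5: place 44 MB, 39 MB left
memory block 6: place 44 MB, 84 MB left
memory block 6: place 44 MB, 40 MB left
memory block 7: place 42 MB, 86 MB left

7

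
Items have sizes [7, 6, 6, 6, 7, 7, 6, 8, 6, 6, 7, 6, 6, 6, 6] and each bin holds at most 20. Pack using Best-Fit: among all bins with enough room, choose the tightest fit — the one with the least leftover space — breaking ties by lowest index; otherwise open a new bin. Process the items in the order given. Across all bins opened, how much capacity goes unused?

7 → bin 1 (remaining 13)
6 → bin 1 (remaining 7)
6 → bin 1 (remaining 1)
6 → bin 2 (remaining 14)
7 → bin 2 (remaining 7)
7 → bin 2 (remaining 0)
6 → bin 3 (remaining 14)
8 → bin 3 (remaining 6)
6 → bin 3 (remaining 0)
6 → bin 4 (remaining 14)
7 → bin 4 (remaining 7)
6 → bin 4 (remaining 1)
6 → bin 5 (remaining 14)
6 → bin 5 (remaining 8)
6 → bin 5 (remaining 2)
5 bins × 20 = 100; used 96; unused 4.

4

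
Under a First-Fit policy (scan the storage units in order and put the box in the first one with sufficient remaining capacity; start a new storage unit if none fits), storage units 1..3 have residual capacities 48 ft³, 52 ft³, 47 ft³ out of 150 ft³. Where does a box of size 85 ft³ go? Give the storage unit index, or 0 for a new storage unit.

No storage unit has ≥ 85 ft³ free, so a new storage unit is opened.

0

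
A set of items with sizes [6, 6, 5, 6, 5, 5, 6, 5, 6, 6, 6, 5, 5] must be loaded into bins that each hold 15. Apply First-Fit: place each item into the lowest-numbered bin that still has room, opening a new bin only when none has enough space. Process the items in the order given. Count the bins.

6

bin 1: place 6, 9 left
bin 1: place 6, 3 left
bin 2: place 5, 10 left
bin 2: place 6, 4 left
bin 3: place 5, 10 left
bin 3: place 5, 5 left
bin 4: place 6, 9 left
bin 3: place 5, 0 left
bin 4: place 6, 3 left
bin 5: place 6, 9 left
bin 5: place 6, 3 left
bin 6: place 5, 10 left
bin 6: place 5, 5 left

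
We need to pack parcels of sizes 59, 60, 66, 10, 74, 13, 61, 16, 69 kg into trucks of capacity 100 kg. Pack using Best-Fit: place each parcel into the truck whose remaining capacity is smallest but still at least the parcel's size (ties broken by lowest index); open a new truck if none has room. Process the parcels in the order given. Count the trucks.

Put 59 kg in truck 1; 41 kg remain.
Put 60 kg in truck 2; 40 kg remain.
Put 66 kg in truck 3; 34 kg remain.
Put 10 kg in truck 3; 24 kg remain.
Put 74 kg in truck 4; 26 kg remain.
Put 13 kg in truck 3; 11 kg remain.
Put 61 kg in truck 5; 39 kg remain.
Put 16 kg in truck 4; 10 kg remain.
Put 69 kg in truck 6; 31 kg remain.

6 trucks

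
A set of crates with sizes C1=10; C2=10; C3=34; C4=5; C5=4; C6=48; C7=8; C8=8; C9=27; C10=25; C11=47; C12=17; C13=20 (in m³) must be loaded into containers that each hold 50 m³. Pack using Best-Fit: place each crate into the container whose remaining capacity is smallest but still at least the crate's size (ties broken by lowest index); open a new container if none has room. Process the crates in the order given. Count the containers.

container 1: place C1 (10 m³), 40 m³ left
container 1: place C2 (10 m³), 30 m³ left
container 2: place C3 (34 m³), 16 m³ left
container 2: place C4 (5 m³), 11 m³ left
container 2: place C5 (4 m³), 7 m³ left
container 3: place C6 (48 m³), 2 m³ left
container 1: place C7 (8 m³), 22 m³ left
container 1: place C8 (8 m³), 14 m³ left
container 4: place C9 (27 m³), 23 m³ left
container 5: place C10 (25 m³), 25 m³ left
container 6: place C11 (47 m³), 3 m³ left
container 4: place C12 (17 m³), 6 m³ left
container 5: place C13 (20 m³), 5 m³ left

6 containers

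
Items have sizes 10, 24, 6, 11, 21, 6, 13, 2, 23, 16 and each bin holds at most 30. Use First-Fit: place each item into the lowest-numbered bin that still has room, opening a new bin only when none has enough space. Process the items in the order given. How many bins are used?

bin 1: place 10, 20 left
bin 2: place 24, 6 left
bin 1: place 6, 14 left
bin 1: place 11, 3 left
bin 3: place 21, 9 left
bin 2: place 6, 0 left
bin 4: place 13, 17 left
bin 1: place 2, 1 left
bin 5: place 23, 7 left
bin 4: place 16, 1 left
Final bins: [10,6,11,2] [24,6] [21] [13,16] [23].

5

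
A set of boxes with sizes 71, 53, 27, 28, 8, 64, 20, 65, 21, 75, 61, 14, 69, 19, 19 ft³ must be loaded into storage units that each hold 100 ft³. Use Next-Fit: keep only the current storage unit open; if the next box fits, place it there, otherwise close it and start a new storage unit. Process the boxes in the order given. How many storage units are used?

Put 71 ft³ in storage unit 1; 29 ft³ remain.
Put 53 ft³ in storage unit 2; 47 ft³ remain.
Put 27 ft³ in storage unit 2; 20 ft³ remain.
Put 28 ft³ in storage unit 3; 72 ft³ remain.
Put 8 ft³ in storage unit 3; 64 ft³ remain.
Put 64 ft³ in storage unit 3; 0 ft³ remain.
Put 20 ft³ in storage unit 4; 80 ft³ remain.
Put 65 ft³ in storage unit 4; 15 ft³ remain.
Put 21 ft³ in storage unit 5; 79 ft³ remain.
Put 75 ft³ in storage unit 5; 4 ft³ remain.
Put 61 ft³ in storage unit 6; 39 ft³ remain.
Put 14 ft³ in storage unit 6; 25 ft³ remain.
Put 69 ft³ in storage unit 7; 31 ft³ remain.
Put 19 ft³ in storage unit 7; 12 ft³ remain.
Put 19 ft³ in storage unit 8; 81 ft³ remain.

8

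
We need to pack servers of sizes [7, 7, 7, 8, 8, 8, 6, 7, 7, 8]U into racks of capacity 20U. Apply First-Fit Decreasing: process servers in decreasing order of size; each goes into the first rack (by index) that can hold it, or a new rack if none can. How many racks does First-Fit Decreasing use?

5

Sorted descending: 8, 8, 8, 8, 7, 7, 7, 7, 7, 6.
Put 8U in rack 1; 12U remain.
Put 8U in rack 1; 4U remain.
Put 8U in rack 2; 12U remain.
Put 8U in rack 2; 4U remain.
Put 7U in rack 3; 13U remain.
Put 7U in rack 3; 6U remain.
Put 7U in rack 4; 13U remain.
Put 7U in rack 4; 6U remain.
Put 7U in rack 5; 13U remain.
Put 6U in rack 3; 0U remain.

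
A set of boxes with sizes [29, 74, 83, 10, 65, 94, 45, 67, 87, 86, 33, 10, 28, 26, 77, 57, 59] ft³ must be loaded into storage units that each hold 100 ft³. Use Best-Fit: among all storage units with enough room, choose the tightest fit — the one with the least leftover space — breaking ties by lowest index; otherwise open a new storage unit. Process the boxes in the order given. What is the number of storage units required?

11 storage units

Put 29 ft³ in storage unit 1; 71 ft³ remain.
Put 74 ft³ in storage unit 2; 26 ft³ remain.
Put 83 ft³ in storage unit 3; 17 ft³ remain.
Put 10 ft³ in storage unit 3; 7 ft³ remain.
Put 65 ft³ in storage unit 1; 6 ft³ remain.
Put 94 ft³ in storage unit 4; 6 ft³ remain.
Put 45 ft³ in storage unit 5; 55 ft³ remain.
Put 67 ft³ in storage unit 6; 33 ft³ remain.
Put 87 ft³ in storage unit 7; 13 ft³ remain.
Put 86 ft³ in storage unit 8; 14 ft³ remain.
Put 33 ft³ in storage unit 6; 0 ft³ remain.
Put 10 ft³ in storage unit 7; 3 ft³ remain.
Put 28 ft³ in storage unit 5; 27 ft³ remain.
Put 26 ft³ in storage unit 2; 0 ft³ remain.
Put 77 ft³ in storage unit 9; 23 ft³ remain.
Put 57 ft³ in storage unit 10; 43 ft³ remain.
Put 59 ft³ in storage unit 11; 41 ft³ remain.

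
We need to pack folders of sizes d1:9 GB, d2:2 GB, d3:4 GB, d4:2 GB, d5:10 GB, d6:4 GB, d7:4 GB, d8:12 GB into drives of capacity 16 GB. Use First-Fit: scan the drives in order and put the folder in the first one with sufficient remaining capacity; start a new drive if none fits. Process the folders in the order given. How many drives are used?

d1 (9 GB) → drive 1 (remaining 7 GB)
d2 (2 GB) → drive 1 (remaining 5 GB)
d3 (4 GB) → drive 1 (remaining 1 GB)
d4 (2 GB) → drive 2 (remaining 14 GB)
d5 (10 GB) → drive 2 (remaining 4 GB)
d6 (4 GB) → drive 2 (remaining 0 GB)
d7 (4 GB) → drive 3 (remaining 12 GB)
d8 (12 GB) → drive 3 (remaining 0 GB)

3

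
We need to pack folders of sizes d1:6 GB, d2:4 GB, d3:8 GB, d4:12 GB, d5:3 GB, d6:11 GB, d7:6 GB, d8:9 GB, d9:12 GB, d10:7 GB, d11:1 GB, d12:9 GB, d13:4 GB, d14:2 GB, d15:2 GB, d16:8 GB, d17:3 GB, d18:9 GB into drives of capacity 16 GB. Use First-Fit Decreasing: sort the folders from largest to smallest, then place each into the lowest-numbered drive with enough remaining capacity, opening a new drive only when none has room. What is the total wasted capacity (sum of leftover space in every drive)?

Sorted descending: 12, 12, 11, 9, 9, 9, 8, 8, 7, 6, 6, 4, 4, 3, 3, 2, 2, 1.
Put 12 GB in drive 1; 4 GB remain.
Put 12 GB in drive 2; 4 GB remain.
Put 11 GB in drive 3; 5 GB remain.
Put 9 GB in drive 4; 7 GB remain.
Put 9 GB in drive 5; 7 GB remain.
Put 9 GB in drive 6; 7 GB remain.
Put 8 GB in drive 7; 8 GB remain.
Put 8 GB in drive 7; 0 GB remain.
Put 7 GB in drive 4; 0 GB remain.
Put 6 GB in drive 5; 1 GB remain.
Put 6 GB in drive 6; 1 GB remain.
Put 4 GB in drive 1; 0 GB remain.
Put 4 GB in drive 2; 0 GB remain.
Put 3 GB in drive 3; 2 GB remain.
Put 3 GB in drive 8; 13 GB remain.
Put 2 GB in drive 3; 0 GB remain.
Put 2 GB in drive 8; 11 GB remain.
Put 1 GB in drive 5; 0 GB remain.
8 drives × 16 GB = 128 GB; used 116 GB; unused 12 GB.

12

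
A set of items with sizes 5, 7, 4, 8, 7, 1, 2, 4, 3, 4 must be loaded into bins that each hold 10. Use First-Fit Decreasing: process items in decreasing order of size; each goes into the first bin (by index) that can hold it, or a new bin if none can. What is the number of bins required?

Sorted descending: 8, 7, 7, 5, 4, 4, 4, 3, 2, 1.
8 → bin 1 (remaining 2)
7 → bin 2 (remaining 3)
7 → bin 3 (remaining 3)
5 → bin 4 (remaining 5)
4 → bin 4 (remaining 1)
4 → bin 5 (remaining 6)
4 → bin 5 (remaining 2)
3 → bin 2 (remaining 0)
2 → bin 1 (remaining 0)
1 → bin 3 (remaining 2)

5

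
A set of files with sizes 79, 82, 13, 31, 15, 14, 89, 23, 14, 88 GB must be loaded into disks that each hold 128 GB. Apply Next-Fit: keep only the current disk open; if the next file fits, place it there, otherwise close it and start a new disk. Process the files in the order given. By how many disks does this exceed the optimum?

Next-Fit: [79] [82,13,31] [15,14,89] [23,14,88] → 4 disks.
Total size 448 GB; any packing needs at least ⌈448/128⌉ = 4 disks.
So 4 is already optimal.

0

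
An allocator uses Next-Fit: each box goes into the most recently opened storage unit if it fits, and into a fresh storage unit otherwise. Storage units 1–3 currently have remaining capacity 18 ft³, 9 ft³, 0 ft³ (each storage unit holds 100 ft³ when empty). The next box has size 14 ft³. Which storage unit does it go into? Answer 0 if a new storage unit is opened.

Next-Fit only looks at storage unit 3, which has 0 ft³ free.
14 ft³ does not fit, so a new storage unit is opened.

0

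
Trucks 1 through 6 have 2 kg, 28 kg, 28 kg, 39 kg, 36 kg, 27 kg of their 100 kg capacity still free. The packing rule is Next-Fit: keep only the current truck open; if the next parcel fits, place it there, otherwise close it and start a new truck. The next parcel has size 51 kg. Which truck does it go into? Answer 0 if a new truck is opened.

0

Next-Fit only looks at truck 6, which has 27 kg free.
51 kg does not fit, so a new truck is opened.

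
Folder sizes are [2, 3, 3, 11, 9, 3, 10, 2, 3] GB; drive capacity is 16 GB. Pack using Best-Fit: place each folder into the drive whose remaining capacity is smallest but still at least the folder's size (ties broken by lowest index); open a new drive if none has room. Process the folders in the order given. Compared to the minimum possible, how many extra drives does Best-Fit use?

Best-Fit: [2,3,3] [11,3,2] [9] [10,3] → 4 drives.
Total size 46 GB; any packing needs at least ⌈46/16⌉ = 3 drives.
An optimal packing achieves that bound: [11,3,2] [10,3,3] [9,3,2] → 3 drives.
Excess: 4 − 3 = 1.

1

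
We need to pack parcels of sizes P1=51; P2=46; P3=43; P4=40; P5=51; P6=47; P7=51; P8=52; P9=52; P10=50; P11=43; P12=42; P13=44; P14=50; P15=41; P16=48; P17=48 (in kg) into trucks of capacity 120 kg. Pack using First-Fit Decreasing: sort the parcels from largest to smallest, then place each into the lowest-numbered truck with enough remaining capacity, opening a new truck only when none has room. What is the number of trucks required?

9 trucks

Sorted descending: 52, 52, 51, 51, 51, 50, 50, 48, 48, 47, 46, 44, 43, 43, 42, 41, 40.
truck 1: place 52 kg, 68 kg left
truck 1: place 52 kg, 16 kg left
truck 2: place 51 kg, 69 kg left
truck 2: place 51 kg, 18 kg left
truck 3: place 51 kg, 69 kg left
truck 3: place 50 kg, 19 kg left
truck 4: place 50 kg, 70 kg left
truck 4: place 48 kg, 22 kg left
truck 5: place 48 kg, 72 kg left
truck 5: place 47 kg, 25 kg left
truck 6: place 46 kg, 74 kg left
truck 6: place 44 kg, 30 kg left
truck 7: place 43 kg, 77 kg left
truck 7: place 43 kg, 34 kg left
truck 8: place 42 kg, 78 kg left
truck 8: place 41 kg, 37 kg left
truck 9: place 40 kg, 80 kg left
Final trucks: [52,52] [51,51] [51,50] [50,48] [48,47] [46,44] [43,43] [42,41] [40].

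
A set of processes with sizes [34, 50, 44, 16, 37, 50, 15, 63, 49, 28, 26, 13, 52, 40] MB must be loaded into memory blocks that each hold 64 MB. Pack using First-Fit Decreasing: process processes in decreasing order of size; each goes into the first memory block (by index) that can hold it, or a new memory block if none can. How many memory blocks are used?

9

Sorted descending: 63, 52, 50, 50, 49, 44, 40, 37, 34, 28, 26, 16, 15, 13.
memory block 1: place 63 MB, 1 MB left
memory block 2: place 52 MB, 12 MB left
memory block 3: place 50 MB, 14 MB left
memory block 4: place 50 MB, 14 MB left
memory block 5: place 49 MB, 15 MB left
memory block 6: place 44 MB, 20 MB left
memory block 7: place 40 MB, 24 MB left
memory block 8: place 37 MB, 27 MB left
memory block 9: place 34 MB, 30 MB left
memory block 9: place 28 MB, 2 MB left
memory block 8: place 26 MB, 1 MB left
memory block 6: place 16 MB, 4 MB left
memory block 5: place 15 MB, 0 MB left
memory block 3: place 13 MB, 1 MB left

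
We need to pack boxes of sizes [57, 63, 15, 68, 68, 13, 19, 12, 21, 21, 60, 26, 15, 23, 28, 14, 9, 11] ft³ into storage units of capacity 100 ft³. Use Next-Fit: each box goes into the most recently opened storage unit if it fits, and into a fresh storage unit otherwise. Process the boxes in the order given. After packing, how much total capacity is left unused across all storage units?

157

57 ft³ → storage unit 1 (remaining 43 ft³)
63 ft³ → storage unit 2 (remaining 37 ft³)
15 ft³ → storage unit 2 (remaining 22 ft³)
68 ft³ → storage unit 3 (remaining 32 ft³)
68 ft³ → storage unit 4 (remaining 32 ft³)
13 ft³ → storage unit 4 (remaining 19 ft³)
19 ft³ → storage unit 4 (remaining 0 ft³)
12 ft³ → storage unit 5 (remaining 88 ft³)
21 ft³ → storage unit 5 (remaining 67 ft³)
21 ft³ → storage unit 5 (remaining 46 ft³)
60 ft³ → storage unit 6 (remaining 40 ft³)
26 ft³ → storage unit 6 (remaining 14 ft³)
15 ft³ → storage unit 7 (remaining 85 ft³)
23 ft³ → storage unit 7 (remaining 62 ft³)
28 ft³ → storage unit 7 (remaining 34 ft³)
14 ft³ → storage unit 7 (remaining 20 ft³)
9 ft³ → storage unit 7 (remaining 11 ft³)
11 ft³ → storage unit 7 (remaining 0 ft³)
7 storage units × 100 ft³ = 700 ft³; used 543 ft³; unused 157 ft³.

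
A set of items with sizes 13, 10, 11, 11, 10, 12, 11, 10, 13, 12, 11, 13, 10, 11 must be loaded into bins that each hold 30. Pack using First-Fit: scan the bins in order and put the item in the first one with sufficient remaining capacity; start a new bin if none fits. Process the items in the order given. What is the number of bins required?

7

Put 13 in bin 1; 17 remain.
Put 10 in bin 1; 7 remain.
Put 11 in bin 2; 19 remain.
Put 11 in bin 2; 8 remain.
Put 10 in bin 3; 20 remain.
Put 12 in bin 3; 8 remain.
Put 11 in bin 4; 19 remain.
Put 10 in bin 4; 9 remain.
Put 13 in bin 5; 17 remain.
Put 12 in bin 5; 5 remain.
Put 11 in bin 6; 19 remain.
Put 13 in bin 6; 6 remain.
Put 10 in bin 7; 20 remain.
Put 11 in bin 7; 9 remain.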